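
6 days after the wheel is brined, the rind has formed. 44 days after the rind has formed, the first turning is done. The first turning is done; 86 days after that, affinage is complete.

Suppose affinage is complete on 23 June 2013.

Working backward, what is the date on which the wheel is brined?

Affinage is complete: Jun 23, 2013.
The first turning is done: Jun 23, 2013 − 86 days = Mar 29, 2013.
The rind has formed: Mar 29, 2013 − 44 days = Feb 13, 2013.
The wheel is brined: Feb 13, 2013 − 6 days = Feb 7, 2013.

7 February 2013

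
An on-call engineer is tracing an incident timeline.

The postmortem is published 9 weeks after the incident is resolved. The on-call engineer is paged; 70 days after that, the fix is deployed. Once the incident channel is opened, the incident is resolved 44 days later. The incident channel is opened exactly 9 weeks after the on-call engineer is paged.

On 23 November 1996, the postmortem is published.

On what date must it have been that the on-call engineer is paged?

The postmortem is published: Nov 23, 1996.
The incident is resolved: Nov 23, 1996 − 9 weeks = Sep 21, 1996.
The incident channel is opened: Sep 21, 1996 − 44 days = Aug 8, 1996.
The on-call engineer is paged: Aug 8, 1996 − 9 weeks = Jun 6, 1996.

6 June 1996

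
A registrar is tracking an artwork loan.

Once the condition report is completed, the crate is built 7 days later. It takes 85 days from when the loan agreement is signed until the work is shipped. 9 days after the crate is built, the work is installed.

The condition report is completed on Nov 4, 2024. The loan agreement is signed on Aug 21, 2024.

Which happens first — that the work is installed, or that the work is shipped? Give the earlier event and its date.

The work is shipped — Nov 14, 2024

The condition report is completed: Nov 4, 2024.
The crate is built: Nov 4, 2024 + 7 days = Nov 11, 2024.
The work is installed: Nov 11, 2024 + 9 days = Nov 20, 2024.
The loan agreement is signed: Aug 21, 2024.
The work is shipped: Aug 21, 2024 + 85 days = Nov 14, 2024.
Comparing: the work is installed on Nov 20, 2024 vs the work is shipped on Nov 14, 2024. Earlier: the work is shipped.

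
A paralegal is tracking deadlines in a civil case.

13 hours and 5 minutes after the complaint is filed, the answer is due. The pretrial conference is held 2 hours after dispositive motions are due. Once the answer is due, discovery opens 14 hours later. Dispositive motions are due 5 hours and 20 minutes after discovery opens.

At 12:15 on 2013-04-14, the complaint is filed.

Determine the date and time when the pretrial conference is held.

22:40 on 2013-04-15

The complaint is filed: 12:15 Apr 14, 2013.
The answer is due: 12:15 Apr 14, 2013 + 13h05m = 01:20 Apr 15, 2013.
Discovery opens: 01:20 Apr 15, 2013 + 14h = 15:20 Apr 15, 2013.
Dispositive motions are due: 15:20 Apr 15, 2013 + 5h20m = 20:40 Apr 15, 2013.
The pretrial conference is held: 20:40 Apr 15, 2013 + 2h = 22:40 Apr 15, 2013.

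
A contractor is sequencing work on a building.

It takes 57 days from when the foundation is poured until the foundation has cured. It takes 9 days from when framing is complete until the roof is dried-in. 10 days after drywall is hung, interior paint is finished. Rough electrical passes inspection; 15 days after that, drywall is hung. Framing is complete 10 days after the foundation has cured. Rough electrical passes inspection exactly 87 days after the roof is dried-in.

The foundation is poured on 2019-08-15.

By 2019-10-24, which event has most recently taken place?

The foundation is poured: Aug 15, 2019.
The foundation has cured: Aug 15, 2019 + 57 days = Oct 11, 2019.
Framing is complete: Oct 11, 2019 + 10 days = Oct 21, 2019.
The roof is dried-in: Oct 21, 2019 + 9 days = Oct 30, 2019.
Rough electrical passes inspection: Oct 30, 2019 + 87 days = Jan 25, 2020.
Drywall is hung: Jan 25, 2020 + 15 days = Feb 9, 2020.
Interior paint is finished: Feb 9, 2020 + 10 days = Feb 19, 2020.
Oct 24, 2019 falls between when framing is complete (Oct 21, 2019) and when the roof is dried-in (Oct 30, 2019).

Framing is complete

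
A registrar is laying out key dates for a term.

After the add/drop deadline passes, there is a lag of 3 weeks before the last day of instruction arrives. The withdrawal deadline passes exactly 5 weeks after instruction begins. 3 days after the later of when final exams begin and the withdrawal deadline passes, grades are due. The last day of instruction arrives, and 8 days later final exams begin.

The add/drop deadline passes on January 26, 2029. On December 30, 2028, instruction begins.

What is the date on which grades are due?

The add/drop deadline passes: Jan 26, 2029.
The last day of instruction arrives: Jan 26, 2029 + 3 weeks = Feb 16, 2029.
Final exams begin: Feb 16, 2029 + 8 days = Feb 24, 2029.
Instruction begins: Dec 30, 2028.
The withdrawal deadline passes: Dec 30, 2028 + 5 weeks = Feb 3, 2029.
Both prerequisites met — final exams begin (Feb 24, 2029), the withdrawal deadline passes (Feb 3, 2029); the later is Feb 24, 2029.
Grades are due: Feb 24, 2029 + 3 days = Feb 27, 2029.

February 27, 2029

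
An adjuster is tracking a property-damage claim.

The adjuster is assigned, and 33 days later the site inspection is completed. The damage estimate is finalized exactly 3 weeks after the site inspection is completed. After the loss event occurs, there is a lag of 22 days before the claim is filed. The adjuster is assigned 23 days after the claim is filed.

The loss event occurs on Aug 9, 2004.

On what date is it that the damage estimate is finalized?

The loss event occurs: Aug 9, 2004.
The claim is filed: Aug 9, 2004 + 22 days = Aug 31, 2004.
The adjuster is assigned: Aug 31, 2004 + 23 days = Sep 23, 2004.
The site inspection is completed: Sep 23, 2004 + 33 days = Oct 26, 2004.
The damage estimate is finalized: Oct 26, 2004 + 3 weeks = Nov 16, 2004.

Nov 16, 2004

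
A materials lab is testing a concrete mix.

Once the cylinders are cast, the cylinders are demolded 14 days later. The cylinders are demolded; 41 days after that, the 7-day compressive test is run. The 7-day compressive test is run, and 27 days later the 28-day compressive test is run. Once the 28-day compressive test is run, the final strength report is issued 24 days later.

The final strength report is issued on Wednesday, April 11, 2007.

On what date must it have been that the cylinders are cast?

Tuesday, December 26, 2006

The final strength report is issued: Apr 11, 2007.
The 28-day compressive test is run: Apr 11, 2007 − 24 days = Mar 18, 2007.
The 7-day compressive test is run: Mar 18, 2007 − 27 days = Feb 19, 2007.
The cylinders are demolded: Feb 19, 2007 − 41 days = Jan 9, 2007.
The cylinders are cast: Jan 9, 2007 − 14 days = Dec 26, 2006.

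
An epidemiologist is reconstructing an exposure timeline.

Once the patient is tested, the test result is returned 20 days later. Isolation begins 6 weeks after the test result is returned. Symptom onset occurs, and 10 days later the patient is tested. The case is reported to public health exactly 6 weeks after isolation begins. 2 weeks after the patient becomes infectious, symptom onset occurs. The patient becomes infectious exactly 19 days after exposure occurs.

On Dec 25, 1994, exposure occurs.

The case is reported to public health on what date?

Exposure occurs: Dec 25, 1994.
The patient becomes infectious: Dec 25, 1994 + 19 days = Jan 13, 1995.
Symptom onset occurs: Jan 13, 1995 + 2 weeks = Jan 27, 1995.
The patient is tested: Jan 27, 1995 + 10 days = Feb 6, 1995.
The test result is returned: Feb 6, 1995 + 20 days = Feb 26, 1995.
Isolation begins: Feb 26, 1995 + 6 weeks = Apr 9, 1995.
The case is reported to public health: Apr 9, 1995 + 6 weeks = May 21, 1995.

May 21, 1995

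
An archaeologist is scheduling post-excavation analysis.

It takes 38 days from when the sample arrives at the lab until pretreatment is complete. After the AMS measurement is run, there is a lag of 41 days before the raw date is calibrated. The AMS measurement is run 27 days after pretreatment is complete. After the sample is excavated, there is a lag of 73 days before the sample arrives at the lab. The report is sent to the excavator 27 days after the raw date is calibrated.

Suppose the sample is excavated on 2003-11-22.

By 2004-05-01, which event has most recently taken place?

The sample is excavated: Nov 22, 2003.
The sample arrives at the lab: Nov 22, 2003 + 73 days = Feb 3, 2004.
Pretreatment is complete: Feb 3, 2004 + 38 days = Mar 12, 2004.
The AMS measurement is run: Mar 12, 2004 + 27 days = Apr 8, 2004.
The raw date is calibrated: Apr 8, 2004 + 41 days = May 19, 2004.
The report is sent to the excavator: May 19, 2004 + 27 days = Jun 15, 2004.
May 1, 2004 falls between when the AMS measurement is run (Apr 8, 2004) and when the raw date is calibrated (May 19, 2004).

The AMS measurement is run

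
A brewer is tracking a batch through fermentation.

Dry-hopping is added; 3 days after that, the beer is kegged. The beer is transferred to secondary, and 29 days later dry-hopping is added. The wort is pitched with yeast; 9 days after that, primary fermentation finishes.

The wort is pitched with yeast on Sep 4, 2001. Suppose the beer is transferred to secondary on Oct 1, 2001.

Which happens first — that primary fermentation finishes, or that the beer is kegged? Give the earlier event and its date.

The wort is pitched with yeast: Sep 4, 2001.
Primary fermentation finishes: Sep 4, 2001 + 9 days = Sep 13, 2001.
The beer is transferred to secondary: Oct 1, 2001.
Dry-hopping is added: Oct 1, 2001 + 29 days = Oct 30, 2001.
The beer is kegged: Oct 30, 2001 + 3 days = Nov 2, 2001.
Comparing: primary fermentation finishes on Sep 13, 2001 vs the beer is kegged on Nov 2, 2001. Earlier: primary fermentation finishes.

Primary fermentation finishes — Sep 13, 2001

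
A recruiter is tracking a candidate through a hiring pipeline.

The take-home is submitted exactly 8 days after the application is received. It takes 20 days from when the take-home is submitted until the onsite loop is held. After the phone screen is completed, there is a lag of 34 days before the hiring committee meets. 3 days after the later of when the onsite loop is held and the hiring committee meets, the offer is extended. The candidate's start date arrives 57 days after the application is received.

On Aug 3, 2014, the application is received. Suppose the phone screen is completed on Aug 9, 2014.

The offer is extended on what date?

The application is received: Aug 3, 2014.
The take-home is submitted: Aug 3, 2014 + 8 days = Aug 11, 2014.
The onsite loop is held: Aug 11, 2014 + 20 days = Aug 31, 2014.
The phone screen is completed: Aug 9, 2014.
The hiring committee meets: Aug 9, 2014 + 34 days = Sep 12, 2014.
Both prerequisites met — the onsite loop is held (Aug 31, 2014), the hiring committee meets (Sep 12, 2014); the later is Sep 12, 2014.
The offer is extended: Sep 12, 2014 + 3 days = Sep 15, 2014.

Sep 15, 2014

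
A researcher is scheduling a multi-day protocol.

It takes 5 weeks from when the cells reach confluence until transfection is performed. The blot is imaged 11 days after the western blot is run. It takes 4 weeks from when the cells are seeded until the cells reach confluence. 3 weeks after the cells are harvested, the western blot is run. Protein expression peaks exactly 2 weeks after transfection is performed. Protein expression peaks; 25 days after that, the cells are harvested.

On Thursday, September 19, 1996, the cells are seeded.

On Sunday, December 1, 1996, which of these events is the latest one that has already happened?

Transfection is performed

The cells are seeded: Sep 19, 1996.
The cells reach confluence: Sep 19, 1996 + 4 weeks = Oct 17, 1996.
Transfection is performed: Oct 17, 1996 + 5 weeks = Nov 21, 1996.
Protein expression peaks: Nov 21, 1996 + 2 weeks = Dec 5, 1996.
The cells are harvested: Dec 5, 1996 + 25 days = Dec 30, 1996.
The western blot is run: Dec 30, 1996 + 3 weeks = Jan 20, 1997.
The blot is imaged: Jan 20, 1997 + 11 days = Jan 31, 1997.
Dec 1, 1996 falls between when transfection is performed (Nov 21, 1996) and when protein expression peaks (Dec 5, 1996).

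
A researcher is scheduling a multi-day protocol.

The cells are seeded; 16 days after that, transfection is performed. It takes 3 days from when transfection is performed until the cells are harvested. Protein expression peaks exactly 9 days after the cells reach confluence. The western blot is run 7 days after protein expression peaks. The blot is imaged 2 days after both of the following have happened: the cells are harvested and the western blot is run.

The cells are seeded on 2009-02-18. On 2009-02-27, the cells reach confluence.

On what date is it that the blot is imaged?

The cells are seeded: Feb 18, 2009.
Transfection is performed: Feb 18, 2009 + 16 days = Mar 6, 2009.
The cells are harvested: Mar 6, 2009 + 3 days = Mar 9, 2009.
The cells reach confluence: Feb 27, 2009.
Protein expression peaks: Feb 27, 2009 + 9 days = Mar 8, 2009.
The western blot is run: Mar 8, 2009 + 7 days = Mar 15, 2009.
Both prerequisites met — the cells are harvested (Mar 9, 2009), the western blot is run (Mar 15, 2009); the later is Mar 15, 2009.
The blot is imaged: Mar 15, 2009 + 2 days = Mar 17, 2009.

2009-03-17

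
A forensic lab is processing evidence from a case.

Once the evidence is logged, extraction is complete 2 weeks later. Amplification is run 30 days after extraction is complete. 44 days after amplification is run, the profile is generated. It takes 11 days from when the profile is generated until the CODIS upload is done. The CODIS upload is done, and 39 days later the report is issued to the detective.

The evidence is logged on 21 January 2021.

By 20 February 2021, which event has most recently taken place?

Extraction is complete

The evidence is logged: Jan 21, 2021.
Extraction is complete: Jan 21, 2021 + 2 weeks = Feb 4, 2021.
Amplification is run: Feb 4, 2021 + 30 days = Mar 6, 2021.
The profile is generated: Mar 6, 2021 + 44 days = Apr 19, 2021.
The CODIS upload is done: Apr 19, 2021 + 11 days = Apr 30, 2021.
The report is issued to the detective: Apr 30, 2021 + 39 days = Jun 8, 2021.
Feb 20, 2021 falls between when extraction is complete (Feb 4, 2021) and when amplification is run (Mar 6, 2021).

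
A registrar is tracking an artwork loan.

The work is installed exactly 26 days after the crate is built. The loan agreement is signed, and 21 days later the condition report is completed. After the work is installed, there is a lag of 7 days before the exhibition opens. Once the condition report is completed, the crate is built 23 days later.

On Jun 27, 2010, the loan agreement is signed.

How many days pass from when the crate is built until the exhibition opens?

33 days

Causal path: the crate is built → the work is installed → the exhibition opens.
Total delay along the path: 26 + 7 = 33 days.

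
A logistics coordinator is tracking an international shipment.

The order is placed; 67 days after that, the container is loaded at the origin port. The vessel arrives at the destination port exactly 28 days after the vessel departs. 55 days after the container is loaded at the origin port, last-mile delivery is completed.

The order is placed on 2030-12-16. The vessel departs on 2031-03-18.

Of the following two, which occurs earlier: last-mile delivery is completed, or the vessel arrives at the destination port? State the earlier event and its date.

The order is placed: Dec 16, 2030.
The container is loaded at the origin port: Dec 16, 2030 + 67 days = Feb 21, 2031.
Last-mile delivery is completed: Feb 21, 2031 + 55 days = Apr 17, 2031.
The vessel departs: Mar 18, 2031.
The vessel arrives at the destination port: Mar 18, 2031 + 28 days = Apr 15, 2031.
Comparing: last-mile delivery is completed on Apr 17, 2031 vs the vessel arrives at the destination port on Apr 15, 2031. Earlier: the vessel arrives at the destination port.

The vessel arrives at the destination port — 2031-04-15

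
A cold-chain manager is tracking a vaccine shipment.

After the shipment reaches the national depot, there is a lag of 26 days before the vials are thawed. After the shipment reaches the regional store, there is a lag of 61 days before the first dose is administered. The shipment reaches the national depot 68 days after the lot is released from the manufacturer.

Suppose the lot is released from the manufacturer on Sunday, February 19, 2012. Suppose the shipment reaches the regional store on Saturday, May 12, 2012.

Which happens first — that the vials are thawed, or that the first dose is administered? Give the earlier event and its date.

The lot is released from the manufacturer: Feb 19, 2012.
The shipment reaches the national depot: Feb 19, 2012 + 68 days = Apr 27, 2012.
The vials are thawed: Apr 27, 2012 + 26 days = May 23, 2012.
The shipment reaches the regional store: May 12, 2012.
The first dose is administered: May 12, 2012 + 61 days = Jul 12, 2012.
Comparing: the vials are thawed on May 23, 2012 vs the first dose is administered on Jul 12, 2012. Earlier: the vials are thawed.

The vials are thawed — Wednesday, May 23, 2012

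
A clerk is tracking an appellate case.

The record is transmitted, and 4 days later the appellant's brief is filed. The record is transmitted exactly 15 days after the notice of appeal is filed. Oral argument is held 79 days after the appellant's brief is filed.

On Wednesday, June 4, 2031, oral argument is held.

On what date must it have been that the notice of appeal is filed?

Wednesday, February 26, 2031

Oral argument is held: Jun 4, 2031.
The appellant's brief is filed: Jun 4, 2031 − 79 days = Mar 17, 2031.
The record is transmitted: Mar 17, 2031 − 4 days = Mar 13, 2031.
The notice of appeal is filed: Mar 13, 2031 − 15 days = Feb 26, 2031.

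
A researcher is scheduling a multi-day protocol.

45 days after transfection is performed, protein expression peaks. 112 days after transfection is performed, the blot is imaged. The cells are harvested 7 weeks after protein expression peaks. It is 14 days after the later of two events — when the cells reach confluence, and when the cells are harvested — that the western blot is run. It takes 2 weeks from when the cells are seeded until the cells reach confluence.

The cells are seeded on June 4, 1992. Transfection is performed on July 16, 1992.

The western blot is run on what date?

The cells are seeded: Jun 4, 1992.
The cells reach confluence: Jun 4, 1992 + 2 weeks = Jun 18, 1992.
Transfection is performed: Jul 16, 1992.
Protein expression peaks: Jul 16, 1992 + 45 days = Aug 30, 1992.
The cells are harvested: Aug 30, 1992 + 7 weeks = Oct 18, 1992.
Both prerequisites met — the cells reach confluence (Jun 18, 1992), the cells are harvested (Oct 18, 1992); the later is Oct 18, 1992.
The western blot is run: Oct 18, 1992 + 14 days = Nov 1, 1992.

November 1, 1992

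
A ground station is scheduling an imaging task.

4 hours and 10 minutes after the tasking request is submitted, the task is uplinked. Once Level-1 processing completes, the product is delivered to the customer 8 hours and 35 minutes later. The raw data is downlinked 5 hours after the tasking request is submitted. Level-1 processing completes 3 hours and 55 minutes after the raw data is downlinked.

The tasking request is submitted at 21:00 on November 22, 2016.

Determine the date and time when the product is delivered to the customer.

The tasking request is submitted: 21:00 Nov 22, 2016.
The raw data is downlinked: 21:00 Nov 22, 2016 + 5h = 02:00 Nov 23, 2016.
Level-1 processing completes: 02:00 Nov 23, 2016 + 3h55m = 05:55 Nov 23, 2016.
The product is delivered to the customer: 05:55 Nov 23, 2016 + 8h35m = 14:30 Nov 23, 2016.

14:30 on November 23, 2016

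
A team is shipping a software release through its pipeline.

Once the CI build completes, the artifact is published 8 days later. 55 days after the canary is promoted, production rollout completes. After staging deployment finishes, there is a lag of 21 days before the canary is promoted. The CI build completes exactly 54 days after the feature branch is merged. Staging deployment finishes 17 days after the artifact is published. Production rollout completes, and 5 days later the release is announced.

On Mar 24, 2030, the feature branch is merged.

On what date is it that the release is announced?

Aug 31, 2030

The feature branch is merged: Mar 24, 2030.
The CI build completes: Mar 24, 2030 + 54 days = May 17, 2030.
The artifact is published: May 17, 2030 + 8 days = May 25, 2030.
Staging deployment finishes: May 25, 2030 + 17 days = Jun 11, 2030.
The canary is promoted: Jun 11, 2030 + 21 days = Jul 2, 2030.
Production rollout completes: Jul 2, 2030 + 55 days = Aug 26, 2030.
The release is announced: Aug 26, 2030 + 5 days = Aug 31, 2030.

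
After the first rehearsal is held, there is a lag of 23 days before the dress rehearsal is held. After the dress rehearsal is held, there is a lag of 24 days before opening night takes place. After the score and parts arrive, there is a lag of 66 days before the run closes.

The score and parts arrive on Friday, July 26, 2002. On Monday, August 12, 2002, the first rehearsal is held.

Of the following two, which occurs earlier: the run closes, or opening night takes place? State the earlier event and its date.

Opening night takes place — Saturday, September 28, 2002

The score and parts arrive: Jul 26, 2002.
The run closes: Jul 26, 2002 + 66 days = Sep 30, 2002.
The first rehearsal is held: Aug 12, 2002.
The dress rehearsal is held: Aug 12, 2002 + 23 days = Sep 4, 2002.
Opening night takes place: Sep 4, 2002 + 24 days = Sep 28, 2002.
Comparing: the run closes on Sep 30, 2002 vs opening night takes place on Sep 28, 2002. Earlier: opening night takes place.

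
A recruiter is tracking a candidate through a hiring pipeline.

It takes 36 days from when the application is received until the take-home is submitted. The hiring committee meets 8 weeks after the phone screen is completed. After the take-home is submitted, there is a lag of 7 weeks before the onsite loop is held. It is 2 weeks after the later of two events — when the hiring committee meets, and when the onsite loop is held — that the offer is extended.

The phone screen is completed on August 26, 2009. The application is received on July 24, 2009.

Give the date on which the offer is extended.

November 4, 2009

The phone screen is completed: Aug 26, 2009.
The hiring committee meets: Aug 26, 2009 + 8 weeks = Oct 21, 2009.
The application is received: Jul 24, 2009.
The take-home is submitted: Jul 24, 2009 + 36 days = Aug 29, 2009.
The onsite loop is held: Aug 29, 2009 + 7 weeks = Oct 17, 2009.
Both prerequisites met — the hiring committee meets (Oct 21, 2009), the onsite loop is held (Oct 17, 2009); the later is Oct 21, 2009.
The offer is extended: Oct 21, 2009 + 2 weeks = Nov 4, 2009.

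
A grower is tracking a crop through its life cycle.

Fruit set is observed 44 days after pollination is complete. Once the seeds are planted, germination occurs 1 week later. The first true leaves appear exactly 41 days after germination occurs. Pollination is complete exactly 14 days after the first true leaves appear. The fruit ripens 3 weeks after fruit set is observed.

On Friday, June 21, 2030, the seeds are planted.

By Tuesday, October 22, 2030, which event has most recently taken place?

Fruit set is observed

The seeds are planted: Jun 21, 2030.
Germination occurs: Jun 21, 2030 + 1 week = Jun 28, 2030.
The first true leaves appear: Jun 28, 2030 + 41 days = Aug 8, 2030.
Pollination is complete: Aug 8, 2030 + 14 days = Aug 22, 2030.
Fruit set is observed: Aug 22, 2030 + 44 days = Oct 5, 2030.
The fruit ripens: Oct 5, 2030 + 3 weeks = Oct 26, 2030.
Oct 22, 2030 falls between when fruit set is observed (Oct 5, 2030) and when the fruit ripens (Oct 26, 2030).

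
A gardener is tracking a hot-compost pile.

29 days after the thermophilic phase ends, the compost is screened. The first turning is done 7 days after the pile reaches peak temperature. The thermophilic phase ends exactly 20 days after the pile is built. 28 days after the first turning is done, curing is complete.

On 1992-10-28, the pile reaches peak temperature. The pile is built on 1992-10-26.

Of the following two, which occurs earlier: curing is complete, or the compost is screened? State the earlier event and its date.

Curing is complete — 1992-12-02

The pile reaches peak temperature: Oct 28, 1992.
The first turning is done: Oct 28, 1992 + 7 days = Nov 4, 1992.
Curing is complete: Nov 4, 1992 + 28 days = Dec 2, 1992.
The pile is built: Oct 26, 1992.
The thermophilic phase ends: Oct 26, 1992 + 20 days = Nov 15, 1992.
The compost is screened: Nov 15, 1992 + 29 days = Dec 14, 1992.
Comparing: curing is complete on Dec 2, 1992 vs the compost is screened on Dec 14, 1992. Earlier: curing is complete.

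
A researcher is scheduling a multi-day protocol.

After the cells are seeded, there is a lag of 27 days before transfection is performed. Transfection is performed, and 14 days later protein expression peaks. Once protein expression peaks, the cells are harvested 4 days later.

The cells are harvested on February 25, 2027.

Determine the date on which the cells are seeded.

January 11, 2027

The cells are harvested: Feb 25, 2027.
Protein expression peaks: Feb 25, 2027 − 4 days = Feb 21, 2027.
Transfection is performed: Feb 21, 2027 − 14 days = Feb 7, 2027.
The cells are seeded: Feb 7, 2027 − 27 days = Jan 11, 2027.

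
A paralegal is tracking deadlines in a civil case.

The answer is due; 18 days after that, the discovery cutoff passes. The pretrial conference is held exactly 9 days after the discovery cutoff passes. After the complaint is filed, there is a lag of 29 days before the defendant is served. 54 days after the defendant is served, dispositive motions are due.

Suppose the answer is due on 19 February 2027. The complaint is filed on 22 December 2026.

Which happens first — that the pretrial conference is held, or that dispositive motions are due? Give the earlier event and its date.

Dispositive motions are due — 15 March 2027

The answer is due: Feb 19, 2027.
The discovery cutoff passes: Feb 19, 2027 + 18 days = Mar 9, 2027.
The pretrial conference is held: Mar 9, 2027 + 9 days = Mar 18, 2027.
The complaint is filed: Dec 22, 2026.
The defendant is served: Dec 22, 2026 + 29 days = Jan 20, 2027.
Dispositive motions are due: Jan 20, 2027 + 54 days = Mar 15, 2027.
Comparing: the pretrial conference is held on Mar 18, 2027 vs dispositive motions are due on Mar 15, 2027. Earlier: dispositive motions are due.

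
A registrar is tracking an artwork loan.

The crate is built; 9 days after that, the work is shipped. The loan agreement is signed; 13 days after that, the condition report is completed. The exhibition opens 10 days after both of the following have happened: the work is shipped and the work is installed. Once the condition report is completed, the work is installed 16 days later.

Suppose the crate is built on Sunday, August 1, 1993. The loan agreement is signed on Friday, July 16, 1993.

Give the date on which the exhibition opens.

The crate is built: Aug 1, 1993.
The work is shipped: Aug 1, 1993 + 9 days = Aug 10, 1993.
The loan agreement is signed: Jul 16, 1993.
The condition report is completed: Jul 16, 1993 + 13 days = Jul 29, 1993.
The work is installed: Jul 29, 1993 + 16 days = Aug 14, 1993.
Both prerequisites met — the work is shipped (Aug 10, 1993), the work is installed (Aug 14, 1993); the later is Aug 14, 1993.
The exhibition opens: Aug 14, 1993 + 10 days = Aug 24, 1993.

Tuesday, August 24, 1993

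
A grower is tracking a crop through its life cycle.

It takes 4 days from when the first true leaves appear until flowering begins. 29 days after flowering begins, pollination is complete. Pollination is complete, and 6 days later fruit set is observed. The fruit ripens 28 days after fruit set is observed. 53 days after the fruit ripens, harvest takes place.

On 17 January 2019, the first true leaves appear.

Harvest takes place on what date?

17 May 2019

The first true leaves appear: Jan 17, 2019.
Flowering begins: Jan 17, 2019 + 4 days = Jan 21, 2019.
Pollination is complete: Jan 21, 2019 + 29 days = Feb 19, 2019.
Fruit set is observed: Feb 19, 2019 + 6 days = Feb 25, 2019.
The fruit ripens: Feb 25, 2019 + 28 days = Mar 25, 2019.
Harvest takes place: Mar 25, 2019 + 53 days = May 17, 2019.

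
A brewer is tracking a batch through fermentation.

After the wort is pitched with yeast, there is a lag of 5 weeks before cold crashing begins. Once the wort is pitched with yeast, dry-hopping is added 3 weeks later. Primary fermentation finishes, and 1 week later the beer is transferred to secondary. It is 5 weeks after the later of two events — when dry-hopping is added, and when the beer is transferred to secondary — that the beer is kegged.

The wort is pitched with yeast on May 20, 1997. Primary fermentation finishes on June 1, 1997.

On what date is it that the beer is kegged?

The wort is pitched with yeast: May 20, 1997.
Dry-hopping is added: May 20, 1997 + 3 weeks = Jun 10, 1997.
Primary fermentation finishes: Jun 1, 1997.
The beer is transferred to secondary: Jun 1, 1997 + 1 week = Jun 8, 1997.
Both prerequisites met — dry-hopping is added (Jun 10, 1997), the beer is transferred to secondary (Jun 8, 1997); the later is Jun 10, 1997.
The beer is kegged: Jun 10, 1997 + 5 weeks = Jul 15, 1997.

July 15, 1997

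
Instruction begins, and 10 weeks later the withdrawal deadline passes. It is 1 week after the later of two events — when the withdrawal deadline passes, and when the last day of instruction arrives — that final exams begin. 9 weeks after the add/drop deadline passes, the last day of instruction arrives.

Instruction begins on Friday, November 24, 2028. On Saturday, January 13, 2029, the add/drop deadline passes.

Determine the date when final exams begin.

Instruction begins: Nov 24, 2028.
The withdrawal deadline passes: Nov 24, 2028 + 10 weeks = Feb 2, 2029.
The add/drop deadline passes: Jan 13, 2029.
The last day of instruction arrives: Jan 13, 2029 + 9 weeks = Mar 17, 2029.
Both prerequisites met — the withdrawal deadline passes (Feb 2, 2029), the last day of instruction arrives (Mar 17, 2029); the later is Mar 17, 2029.
Final exams begin: Mar 17, 2029 + 1 week = Mar 24, 2029.

Saturday, March 24, 2029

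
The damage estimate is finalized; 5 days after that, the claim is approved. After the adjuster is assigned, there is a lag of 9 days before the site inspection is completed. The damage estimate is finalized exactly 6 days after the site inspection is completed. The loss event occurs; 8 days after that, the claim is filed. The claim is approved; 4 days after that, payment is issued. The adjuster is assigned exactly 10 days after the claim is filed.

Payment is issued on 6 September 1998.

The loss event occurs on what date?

Payment is issued: Sep 6, 1998.
The claim is approved: Sep 6, 1998 − 4 days = Sep 2, 1998.
The damage estimate is finalized: Sep 2, 1998 − 5 days = Aug 28, 1998.
The site inspection is completed: Aug 28, 1998 − 6 days = Aug 22, 1998.
The adjuster is assigned: Aug 22, 1998 − 9 days = Aug 13, 1998.
The claim is filed: Aug 13, 1998 − 10 days = Aug 3, 1998.
The loss event occurs: Aug 3, 1998 − 8 days = Jul 26, 1998.

26 July 1998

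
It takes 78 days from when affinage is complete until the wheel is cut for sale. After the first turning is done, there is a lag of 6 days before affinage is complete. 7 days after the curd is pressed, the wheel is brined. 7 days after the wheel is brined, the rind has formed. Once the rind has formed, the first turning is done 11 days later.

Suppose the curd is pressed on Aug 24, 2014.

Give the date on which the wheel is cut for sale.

The curd is pressed: Aug 24, 2014.
The wheel is brined: Aug 24, 2014 + 7 days = Aug 31, 2014.
The rind has formed: Aug 31, 2014 + 7 days = Sep 7, 2014.
The first turning is done: Sep 7, 2014 + 11 days = Sep 18, 2014.
Affinage is complete: Sep 18, 2014 + 6 days = Sep 24, 2014.
The wheel is cut for sale: Sep 24, 2014 + 78 days = Dec 11, 2014.

Dec 11, 2014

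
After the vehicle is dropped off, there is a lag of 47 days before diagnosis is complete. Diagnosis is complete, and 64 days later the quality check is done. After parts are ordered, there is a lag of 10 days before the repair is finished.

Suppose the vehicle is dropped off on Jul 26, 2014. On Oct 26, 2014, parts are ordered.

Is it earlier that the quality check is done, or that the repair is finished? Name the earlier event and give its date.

The repair is finished — Nov 5, 2014

The vehicle is dropped off: Jul 26, 2014.
Diagnosis is complete: Jul 26, 2014 + 47 days = Sep 11, 2014.
The quality check is done: Sep 11, 2014 + 64 days = Nov 14, 2014.
Parts are ordered: Oct 26, 2014.
The repair is finished: Oct 26, 2014 + 10 days = Nov 5, 2014.
Comparing: the quality check is done on Nov 14, 2014 vs the repair is finished on Nov 5, 2014. Earlier: the repair is finished.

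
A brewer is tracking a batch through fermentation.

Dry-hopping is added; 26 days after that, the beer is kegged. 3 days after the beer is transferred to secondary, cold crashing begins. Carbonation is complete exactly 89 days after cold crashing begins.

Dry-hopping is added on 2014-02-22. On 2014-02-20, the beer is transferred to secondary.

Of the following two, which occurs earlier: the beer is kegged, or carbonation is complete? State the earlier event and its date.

The beer is kegged — 2014-03-20

Dry-hopping is added: Feb 22, 2014.
The beer is kegged: Feb 22, 2014 + 26 days = Mar 20, 2014.
The beer is transferred to secondary: Feb 20, 2014.
Cold crashing begins: Feb 20, 2014 + 3 days = Feb 23, 2014.
Carbonation is complete: Feb 23, 2014 + 89 days = May 23, 2014.
Comparing: the beer is kegged on Mar 20, 2014 vs carbonation is complete on May 23, 2014. Earlier: the beer is kegged.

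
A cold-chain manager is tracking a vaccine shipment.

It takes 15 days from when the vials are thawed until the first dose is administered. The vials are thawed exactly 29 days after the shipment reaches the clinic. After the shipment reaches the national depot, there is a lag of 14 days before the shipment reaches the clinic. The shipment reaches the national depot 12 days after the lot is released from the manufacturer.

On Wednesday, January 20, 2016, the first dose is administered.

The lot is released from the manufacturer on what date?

The first dose is administered: Jan 20, 2016.
The vials are thawed: Jan 20, 2016 − 15 days = Jan 5, 2016.
The shipment reaches the clinic: Jan 5, 2016 − 29 days = Dec 7, 2015.
The shipment reaches the national depot: Dec 7, 2015 − 14 days = Nov 23, 2015.
The lot is released from the manufacturer: Nov 23, 2015 − 12 days = Nov 11, 2015.

Wednesday, November 11, 2015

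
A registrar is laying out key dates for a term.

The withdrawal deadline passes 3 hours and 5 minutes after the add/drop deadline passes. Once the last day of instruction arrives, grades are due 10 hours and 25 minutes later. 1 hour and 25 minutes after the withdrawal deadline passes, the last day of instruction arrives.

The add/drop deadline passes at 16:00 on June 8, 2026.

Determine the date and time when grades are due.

06:55 on June 9, 2026

The add/drop deadline passes: 16:00 Jun 8, 2026.
The withdrawal deadline passes: 16:00 Jun 8, 2026 + 3h05m = 19:05 Jun 8, 2026.
The last day of instruction arrives: 19:05 Jun 8, 2026 + 1h25m = 20:30 Jun 8, 2026.
Grades are due: 20:30 Jun 8, 2026 + 10h25m = 06:55 Jun 9, 2026.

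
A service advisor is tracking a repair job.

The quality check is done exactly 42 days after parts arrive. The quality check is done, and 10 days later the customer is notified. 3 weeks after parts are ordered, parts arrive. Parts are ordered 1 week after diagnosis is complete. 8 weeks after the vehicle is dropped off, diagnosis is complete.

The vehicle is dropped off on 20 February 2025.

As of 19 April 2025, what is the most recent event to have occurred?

The vehicle is dropped off: Feb 20, 2025.
Diagnosis is complete: Feb 20, 2025 + 8 weeks = Apr 17, 2025.
Parts are ordered: Apr 17, 2025 + 1 week = Apr 24, 2025.
Parts arrive: Apr 24, 2025 + 3 weeks = May 15, 2025.
The quality check is done: May 15, 2025 + 42 days = Jun 26, 2025.
The customer is notified: Jun 26, 2025 + 10 days = Jul 6, 2025.
Apr 19, 2025 falls between when diagnosis is complete (Apr 17, 2025) and when parts are ordered (Apr 24, 2025).

Diagnosis is complete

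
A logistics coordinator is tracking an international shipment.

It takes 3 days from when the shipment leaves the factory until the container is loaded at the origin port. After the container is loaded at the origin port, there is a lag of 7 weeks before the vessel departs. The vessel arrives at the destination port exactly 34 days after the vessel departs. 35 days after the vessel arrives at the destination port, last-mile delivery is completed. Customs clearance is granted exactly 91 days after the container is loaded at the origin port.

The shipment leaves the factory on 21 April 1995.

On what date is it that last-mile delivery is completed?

20 August 1995

The shipment leaves the factory: Apr 21, 1995.
The container is loaded at the origin port: Apr 21, 1995 + 3 days = Apr 24, 1995.
The vessel departs: Apr 24, 1995 + 7 weeks = Jun 12, 1995.
The vessel arrives at the destination port: Jun 12, 1995 + 34 days = Jul 16, 1995.
Last-mile delivery is completed: Jul 16, 1995 + 35 days = Aug 20, 1995.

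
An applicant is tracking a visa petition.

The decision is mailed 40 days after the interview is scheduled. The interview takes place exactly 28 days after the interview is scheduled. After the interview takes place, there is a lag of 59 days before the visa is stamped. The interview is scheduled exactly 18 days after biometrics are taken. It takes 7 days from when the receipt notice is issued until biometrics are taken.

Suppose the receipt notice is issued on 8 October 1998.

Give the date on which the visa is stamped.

28 January 1999

The receipt notice is issued: Oct 8, 1998.
Biometrics are taken: Oct 8, 1998 + 7 days = Oct 15, 1998.
The interview is scheduled: Oct 15, 1998 + 18 days = Nov 2, 1998.
The interview takes place: Nov 2, 1998 + 28 days = Nov 30, 1998.
The visa is stamped: Nov 30, 1998 + 59 days = Jan 28, 1999.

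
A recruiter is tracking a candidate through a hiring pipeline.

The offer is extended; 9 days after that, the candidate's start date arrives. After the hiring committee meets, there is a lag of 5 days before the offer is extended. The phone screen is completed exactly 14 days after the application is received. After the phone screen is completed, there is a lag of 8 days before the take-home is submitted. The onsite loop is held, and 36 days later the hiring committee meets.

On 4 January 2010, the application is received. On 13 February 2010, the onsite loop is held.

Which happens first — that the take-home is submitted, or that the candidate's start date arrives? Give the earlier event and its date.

The take-home is submitted — 26 January 2010

The application is received: Jan 4, 2010.
The phone screen is completed: Jan 4, 2010 + 14 days = Jan 18, 2010.
The take-home is submitted: Jan 18, 2010 + 8 days = Jan 26, 2010.
The onsite loop is held: Feb 13, 2010.
The hiring committee meets: Feb 13, 2010 + 36 days = Mar 21, 2010.
The offer is extended: Mar 21, 2010 + 5 days = Mar 26, 2010.
The candidate's start date arrives: Mar 26, 2010 + 9 days = Apr 4, 2010.
Comparing: the take-home is submitted on Jan 26, 2010 vs the candidate's start date arrives on Apr 4, 2010. Earlier: the take-home is submitted.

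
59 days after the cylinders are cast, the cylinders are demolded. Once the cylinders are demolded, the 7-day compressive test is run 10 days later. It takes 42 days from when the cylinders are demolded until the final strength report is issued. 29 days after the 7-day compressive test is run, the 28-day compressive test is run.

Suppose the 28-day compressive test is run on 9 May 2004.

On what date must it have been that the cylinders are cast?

1 February 2004

The 28-day compressive test is run: May 9, 2004.
The 7-day compressive test is run: May 9, 2004 − 29 days = Apr 10, 2004.
The cylinders are demolded: Apr 10, 2004 − 10 days = Mar 31, 2004.
The cylinders are cast: Mar 31, 2004 − 59 days = Feb 1, 2004.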